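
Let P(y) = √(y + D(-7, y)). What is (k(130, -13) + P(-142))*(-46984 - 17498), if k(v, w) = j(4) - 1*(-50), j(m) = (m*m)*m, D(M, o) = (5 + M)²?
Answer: -7350948 - 64482*I*√138 ≈ -7.3509e+6 - 7.5749e+5*I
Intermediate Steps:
P(y) = √(4 + y) (P(y) = √(y + (5 - 7)²) = √(y + (-2)²) = √(y + 4) = √(4 + y))
j(m) = m³ (j(m) = m²*m = m³)
k(v, w) = 114 (k(v, w) = 4³ - 1*(-50) = 64 + 50 = 114)
(k(130, -13) + P(-142))*(-46984 - 17498) = (114 + √(4 - 142))*(-46984 - 17498) = (114 + √(-138))*(-64482) = (114 + I*√138)*(-64482) = -7350948 - 64482*I*√138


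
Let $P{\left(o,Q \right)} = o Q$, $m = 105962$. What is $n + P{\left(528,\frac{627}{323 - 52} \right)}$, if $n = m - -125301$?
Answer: $\frac{63003329}{271} \approx 2.3248 \cdot 10^{5}$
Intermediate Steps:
$n = 231263$ ($n = 105962 - -125301 = 105962 + 125301 = 231263$)
$P{\left(o,Q \right)} = Q o$
$n + P{\left(528,\frac{627}{323 - 52} \right)} = 231263 + \frac{627}{323 - 52} \cdot 528 = 231263 + \frac{627}{271} \cdot 528 = 231263 + \frac{331056}{271} = \frac{63003329}{271}$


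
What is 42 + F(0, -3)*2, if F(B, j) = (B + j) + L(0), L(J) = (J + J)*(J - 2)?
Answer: 36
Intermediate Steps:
L(J) = 2*J*(-2 + J) (L(J) = (2*J)*(-2 + J) = 2*J*(-2 + J))
F(B, j) = B + j (F(B, j) = (B + j) + 2*0*(-2 + 0) = (B + j) + 2*0*(-2) = (B + j) + 0 = B + j)
42 + F(0, -3)*2 = 42 + (0 - 3)*2 = 42 - 3*2 = 42 - 6 = 36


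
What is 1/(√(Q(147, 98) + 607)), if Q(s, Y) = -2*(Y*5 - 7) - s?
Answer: -I*√506/506 ≈ -0.044455*I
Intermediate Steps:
Q(s, Y) = 14 - s - 10*Y (Q(s, Y) = -2*(5*Y - 7) - s = -2*(-7 + 5*Y) - s = (14 - 10*Y) - s = 14 - s - 10*Y)
1/(√(Q(147, 98) + 607)) = 1/(√((14 - 1*147 - 10*98) + 607)) = 1/(√((14 - 147 - 980) + 607)) = 1/(√(-1113 + 607)) = 1/(√(-506)) = 1/(I*√506) = -I*√506/506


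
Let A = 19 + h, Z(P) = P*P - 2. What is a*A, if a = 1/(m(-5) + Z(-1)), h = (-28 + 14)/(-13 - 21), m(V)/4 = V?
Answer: -110/119 ≈ -0.92437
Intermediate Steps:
m(V) = 4*V
h = 7/17 (h = -14/(-34) = -14*(-1/34) = 7/17 ≈ 0.41176)
Z(P) = -2 + P² (Z(P) = P² - 2 = -2 + P²)
a = -1/21 (a = 1/(4*(-5) + (-2 + (-1)²)) = 1/(-20 + (-2 + 1)) = 1/(-20 - 1) = 1/(-21) = -1/21 ≈ -0.047619)
A = 330/17 (A = 19 + 7/17 = 330/17 ≈ 19.412)
a*A = -1/21*330/17 = -110/119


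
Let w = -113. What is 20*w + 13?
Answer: -2247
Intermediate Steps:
20*w + 13 = 20*(-113) + 13 = -2260 + 13 = -2247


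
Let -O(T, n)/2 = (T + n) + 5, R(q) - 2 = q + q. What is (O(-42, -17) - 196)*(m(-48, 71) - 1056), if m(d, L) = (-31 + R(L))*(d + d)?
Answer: 1047552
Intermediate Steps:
R(q) = 2 + 2*q (R(q) = 2 + (q + q) = 2 + 2*q)
O(T, n) = -10 - 2*T - 2*n (O(T, n) = -2*((T + n) + 5) = -2*(5 + T + n) = -10 - 2*T - 2*n)
m(d, L) = 2*d*(-29 + 2*L) (m(d, L) = (-31 + (2 + 2*L))*(d + d) = (-29 + 2*L)*(2*d) = 2*d*(-29 + 2*L))
(O(-42, -17) - 196)*(m(-48, 71) - 1056) = ((-10 - 2*(-42) - 2*(-17)) - 196)*(2*(-48)*(-29 + 2*71) - 1056) = ((-10 + 84 + 34) - 196)*(2*(-48)*(-29 + 142) - 1056) = (108 - 196)*(2*(-48)*113 - 1056) = -88*(-10848 - 1056) = -88*(-11904) = 1047552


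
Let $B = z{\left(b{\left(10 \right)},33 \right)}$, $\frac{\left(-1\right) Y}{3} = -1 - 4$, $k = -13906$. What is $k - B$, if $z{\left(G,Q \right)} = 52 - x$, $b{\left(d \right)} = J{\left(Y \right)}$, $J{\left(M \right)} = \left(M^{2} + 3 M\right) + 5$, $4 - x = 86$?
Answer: $-14040$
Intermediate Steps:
$x = -82$ ($x = 4 - 86 = -82$)
$Y = 15$ ($Y = - 3 \left(-1 - 4\right) = \left(-3\right) \left(-5\right) = 15$)
$J{\left(M \right)} = 5 + M^{2} + 3 M$
$b{\left(d \right)} = 275$ ($b{\left(d \right)} = 5 + 15^{2} + 3 \cdot 15 = 5 + 225 + 45 = 275$)
$z{\left(G,Q \right)} = 134$ ($z{\left(G,Q \right)} = 52 - -82 = 52 + 82 = 134$)
$B = 134$
$k - B = -13906 - 134 = -14040$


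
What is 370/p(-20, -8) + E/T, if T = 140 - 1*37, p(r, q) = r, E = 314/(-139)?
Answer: -530357/28634 ≈ -18.522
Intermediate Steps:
E = -314/139 (E = 314*(-1/139) = -314/139 ≈ -2.2590)
T = 103 (T = 140 - 37 = 103)
370/p(-20, -8) + E/T = 370/(-20) - 314/139/103 = 370*(-1/20) - 314/139*1/103 = -37/2 - 314/14317 = -530357/28634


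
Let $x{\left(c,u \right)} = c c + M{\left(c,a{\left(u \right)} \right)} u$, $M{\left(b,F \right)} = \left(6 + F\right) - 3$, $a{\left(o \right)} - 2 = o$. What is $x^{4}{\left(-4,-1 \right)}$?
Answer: $20736$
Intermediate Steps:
$a{\left(o \right)} = 2 + o$
$M{\left(b,F \right)} = 3 + F$
$x{\left(c,u \right)} = c^{2} + u \left(5 + u\right)$ ($x{\left(c,u \right)} = c c + \left(3 + \left(2 + u\right)\right) u = c^{2} + \left(5 + u\right) u = c^{2} + u \left(5 + u\right)$)
$x^{4}{\left(-4,-1 \right)} = \left(\left(-4\right)^{2} - \left(5 - 1\right)\right)^{4} = \left(16 - 4\right)^{4} = 12^{4} = 20736$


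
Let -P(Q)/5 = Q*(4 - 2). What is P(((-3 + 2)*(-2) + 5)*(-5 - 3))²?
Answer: 313600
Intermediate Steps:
P(Q) = -10*Q (P(Q) = -5*Q*(4 - 2) = -5*Q*2 = -10*Q)
P(((-3 + 2)*(-2) + 5)*(-5 - 3))² = (-10*((-3 + 2)*(-2) + 5)*(-5 - 3))² = (-10*(-1*(-2) + 5)*(-8))² = (-10*(2 + 5)*(-8))² = (-70*(-8))² = (-10*(-56))² = 560² = 313600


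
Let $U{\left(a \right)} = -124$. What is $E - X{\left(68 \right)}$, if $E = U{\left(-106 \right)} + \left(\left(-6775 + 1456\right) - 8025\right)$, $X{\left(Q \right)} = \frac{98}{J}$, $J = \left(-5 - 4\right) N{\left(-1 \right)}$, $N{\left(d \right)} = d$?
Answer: $- \frac{121310}{9} \approx -13479.0$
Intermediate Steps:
$J = 9$ ($J = \left(-5 - 4\right) \left(-1\right) = \left(-9\right) \left(-1\right) = 9$)
$X{\left(Q \right)} = \frac{98}{9}$
$E = -13468$ ($E = -124 + \left(\left(-6775 + 1456\right) - 8025\right) = -124 - 13344 = -13468$)
$E - X{\left(68 \right)} = -13468 - \frac{98}{9} = - \frac{121310}{9}$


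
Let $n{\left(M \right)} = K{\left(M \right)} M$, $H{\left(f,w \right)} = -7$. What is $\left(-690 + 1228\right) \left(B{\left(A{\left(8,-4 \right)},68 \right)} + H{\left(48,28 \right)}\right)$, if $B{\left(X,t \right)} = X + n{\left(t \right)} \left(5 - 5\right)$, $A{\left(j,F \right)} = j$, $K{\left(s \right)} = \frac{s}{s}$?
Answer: $538$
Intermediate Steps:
$K{\left(s \right)} = 1$
$n{\left(M \right)} = M$ ($n{\left(M \right)} = 1 M = M$)
$B{\left(X,t \right)} = X$ ($B{\left(X,t \right)} = X + t \left(5 - 5\right) = X + t 0 = X + 0 = X$)
$\left(-690 + 1228\right) \left(B{\left(A{\left(8,-4 \right)},68 \right)} + H{\left(48,28 \right)}\right) = \left(-690 + 1228\right) \left(8 - 7\right) = 538 \cdot 1 = 538$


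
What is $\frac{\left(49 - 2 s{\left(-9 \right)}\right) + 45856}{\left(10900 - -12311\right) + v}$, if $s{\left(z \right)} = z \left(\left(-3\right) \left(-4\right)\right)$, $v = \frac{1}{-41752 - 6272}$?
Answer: $\frac{2214914904}{1114685063} \approx 1.987$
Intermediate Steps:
$v = - \frac{1}{48024}$ ($v = \frac{1}{-48024} = - \frac{1}{48024} \approx -2.0823 \cdot 10^{-5}$)
$s{\left(z \right)} = 12 z$ ($s{\left(z \right)} = z 12 = 12 z$)
$\frac{\left(49 - 2 s{\left(-9 \right)}\right) + 45856}{\left(10900 - -12311\right) + v} = \frac{\left(49 - 2 \cdot 12 \left(-9\right)\right) + 45856}{\left(10900 - -12311\right) - \frac{1}{48024}} = \frac{\left(49 - -216\right) + 45856}{\left(10900 + 12311\right) - \frac{1}{48024}} = \frac{\left(49 + 216\right) + 45856}{23211 - \frac{1}{48024}} = \frac{265 + 45856}{\frac{1114685063}{48024}} = 46121 \cdot \frac{48024}{1114685063} = \frac{2214914904}{1114685063}$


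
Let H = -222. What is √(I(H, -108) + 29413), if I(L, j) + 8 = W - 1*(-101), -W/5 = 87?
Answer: √29071 ≈ 170.50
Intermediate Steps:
W = -435 (W = -5*87 = -435)
I(L, j) = -342 (I(L, j) = -8 + (-435 - 1*(-101)) = -8 + (-435 + 101) = -8 - 334 = -342)
√(I(H, -108) + 29413) = √(-342 + 29413) = √29071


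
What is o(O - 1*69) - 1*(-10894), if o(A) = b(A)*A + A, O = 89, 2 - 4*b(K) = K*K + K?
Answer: 8824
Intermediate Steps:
b(K) = ½ - K/4 - K²/4 (b(K) = ½ - (K*K + K)/4 = ½ - (K² + K)/4 = ½ - (K + K²)/4 = ½ + (-K/4 - K²/4) = ½ - K/4 - K²/4)
o(A) = A + A*(½ - A/4 - A²/4) (o(A) = (½ - A/4 - A²/4)*A + A = A*(½ - A/4 - A²/4) + A = A + A*(½ - A/4 - A²/4))
o(O - 1*69) - 1*(-10894) = (89 - 1*69)*(6 - (89 - 1*69) - (89 - 1*69)²)/4 - 1*(-10894) = (89 - 69)*(6 - (89 - 69) - (89 - 69)²)/4 + 10894 = (¼)*20*(6 - 1*20 - 1*20²) + 10894 = (¼)*20*(6 - 20 - 1*400) + 10894 = (¼)*20*(6 - 20 - 400) + 10894 = (¼)*20*(-414) + 10894 = -2070 + 10894 = 8824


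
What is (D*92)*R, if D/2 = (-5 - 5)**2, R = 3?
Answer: 55200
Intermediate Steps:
D = 200 (D = 2*(-5 - 5)**2 = 2*(-10)**2 = 2*100 = 200)
(D*92)*R = (200*92)*3 = 18400*3 = 55200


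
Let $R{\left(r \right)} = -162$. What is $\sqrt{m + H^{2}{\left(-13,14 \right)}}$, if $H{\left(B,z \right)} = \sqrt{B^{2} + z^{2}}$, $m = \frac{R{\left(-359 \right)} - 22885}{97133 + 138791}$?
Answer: $\frac{\sqrt{30045135337}}{9074} \approx 19.102$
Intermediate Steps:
$m = - \frac{23047}{235924}$ ($m = \frac{-162 - 22885}{97133 + 138791} = - \frac{23047}{235924} \approx -0.097688$)
$\sqrt{m + H^{2}{\left(-13,14 \right)}} = \sqrt{- \frac{23047}{235924} + \left(\sqrt{\left(-13\right)^{2} + 14^{2}}\right)^{2}} = \sqrt{- \frac{23047}{235924} + \left(\sqrt{169 + 196}\right)^{2}} = \sqrt{- \frac{23047}{235924} + \left(\sqrt{365}\right)^{2}} = \sqrt{- \frac{23047}{235924} + 365} = \sqrt{\frac{86089213}{235924}} = \frac{\sqrt{30045135337}}{9074}$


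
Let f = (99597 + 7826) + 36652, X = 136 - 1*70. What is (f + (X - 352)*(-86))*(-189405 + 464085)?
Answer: 46330550280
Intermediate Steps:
X = 66 (X = 136 - 70 = 66)
f = 144075 (f = 107423 + 36652 = 144075)
(f + (X - 352)*(-86))*(-189405 + 464085) = (144075 + (66 - 352)*(-86))*(-189405 + 464085) = (144075 - 286*(-86))*274680 = (144075 + 24596)*274680 = 168671*274680 = 46330550280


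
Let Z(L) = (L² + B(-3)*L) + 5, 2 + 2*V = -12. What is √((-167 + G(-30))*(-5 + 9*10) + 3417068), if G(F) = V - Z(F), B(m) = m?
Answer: √3317703 ≈ 1821.5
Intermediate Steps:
V = -7 (V = -1 + (½)*(-12) = -1 - 6 = -7)
Z(L) = 5 + L² - 3*L (Z(L) = (L² - 3*L) + 5 = 5 + L² - 3*L)
G(F) = -12 - F² + 3*F (G(F) = -7 - (5 + F² - 3*F) = -7 + (-5 - F² + 3*F) = -12 - F² + 3*F)
√((-167 + G(-30))*(-5 + 9*10) + 3417068) = √((-167 + (-12 - 1*(-30)² + 3*(-30)))*(-5 + 9*10) + 3417068) = √((-167 + (-12 - 1*900 - 90))*(-5 + 90) + 3417068) = √((-167 + (-12 - 900 - 90))*85 + 3417068) = √((-167 - 1002)*85 + 3417068) = √(-1169*85 + 3417068) = √(-99365 + 3417068) = √3317703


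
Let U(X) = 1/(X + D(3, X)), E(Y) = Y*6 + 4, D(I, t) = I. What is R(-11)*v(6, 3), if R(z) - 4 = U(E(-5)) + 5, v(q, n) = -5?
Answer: -1030/23 ≈ -44.783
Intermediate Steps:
E(Y) = 4 + 6*Y (E(Y) = 6*Y + 4 = 4 + 6*Y)
U(X) = 1/(3 + X) (U(X) = 1/(X + 3) = 1/(3 + X))
R(z) = 206/23 (R(z) = 4 + (1/(3 + (4 + 6*(-5))) + 5) = 4 + (1/(3 + (4 - 30)) + 5) = 4 + (1/(3 - 26) + 5) = 4 + (1/(-23) + 5) = 4 + (-1/23 + 5) = 4 + 114/23 = 206/23)
R(-11)*v(6, 3) = (206/23)*(-5) = -1030/23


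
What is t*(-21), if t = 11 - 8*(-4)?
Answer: -903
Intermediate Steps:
t = 43 (t = 11 + 32 = 43)
t*(-21) = 43*(-21) = -903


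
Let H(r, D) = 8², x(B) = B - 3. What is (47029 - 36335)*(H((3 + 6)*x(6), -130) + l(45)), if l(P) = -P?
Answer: 203186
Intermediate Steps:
x(B) = -3 + B
H(r, D) = 64
(47029 - 36335)*(H((3 + 6)*x(6), -130) + l(45)) = (47029 - 36335)*(64 - 1*45) = 10694*(64 - 45) = 10694*19 = 203186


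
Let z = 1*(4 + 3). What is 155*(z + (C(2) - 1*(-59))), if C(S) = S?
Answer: 10540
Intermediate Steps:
z = 7 (z = 1*7 = 7)
155*(z + (C(2) - 1*(-59))) = 155*(7 + (2 - 1*(-59))) = 155*(7 + (2 + 59)) = 155*(7 + 61) = 155*68 = 10540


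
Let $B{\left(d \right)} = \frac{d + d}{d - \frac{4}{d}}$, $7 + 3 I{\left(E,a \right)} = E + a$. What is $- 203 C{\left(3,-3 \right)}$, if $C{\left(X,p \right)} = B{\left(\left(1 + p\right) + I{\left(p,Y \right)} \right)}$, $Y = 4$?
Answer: $- \frac{1624}{3} \approx -541.33$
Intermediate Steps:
$I{\left(E,a \right)} = - \frac{7}{3} + \frac{E}{3} + \frac{a}{3}$ ($I{\left(E,a \right)} = - \frac{7}{3} + \frac{E + a}{3} = - \frac{7}{3} + \left(\frac{E}{3} + \frac{a}{3}\right) = - \frac{7}{3} + \frac{E}{3} + \frac{a}{3}$)
$B{\left(d \right)} = \frac{2 d}{d - \frac{4}{d}}$
$C{\left(X,p \right)} = \frac{32 p^{2}}{9 \left(-4 + \frac{16 p^{2}}{9}\right)}$ ($C{\left(X,p \right)} = \frac{2 \left(\left(1 + p\right) + \left(- \frac{7}{3} + \frac{p}{3} + \frac{1}{3} \cdot 4\right)\right)^{2}}{-4 + \left(\left(1 + p\right) + \left(- \frac{7}{3} + \frac{p}{3} + \frac{1}{3} \cdot 4\right)\right)^{2}} = \frac{2 \left(\left(1 + p\right) + \left(- \frac{7}{3} + \frac{p}{3} + \frac{4}{3}\right)\right)^{2}}{-4 + \left(\left(1 + p\right) + \left(- \frac{7}{3} + \frac{p}{3} + \frac{4}{3}\right)\right)^{2}} = \frac{2 \left(\left(1 + p\right) + \left(-1 + \frac{p}{3}\right)\right)^{2}}{-4 + \left(\left(1 + p\right) + \left(-1 + \frac{p}{3}\right)\right)^{2}} = \frac{2 \left(\frac{4 p}{3}\right)^{2}}{-4 + \left(\frac{4 p}{3}\right)^{2}} = \frac{2 \frac{16 p^{2}}{9}}{-4 + \frac{16 p^{2}}{9}} = \frac{32 p^{2}}{9 \left(-4 + \frac{16 p^{2}}{9}\right)}$)
$- 203 C{\left(3,-3 \right)} = - 203 \frac{8 \left(-3\right)^{2}}{-9 + 4 \left(-3\right)^{2}} = - 203 \cdot 8 \cdot 9 \frac{1}{-9 + 4 \cdot 9} = - 203 \cdot 8 \cdot 9 \frac{1}{-9 + 36} = - 203 \cdot 8 \cdot 9 \cdot \frac{1}{27} = \left(-203\right) \frac{8}{3} = - \frac{1624}{3}$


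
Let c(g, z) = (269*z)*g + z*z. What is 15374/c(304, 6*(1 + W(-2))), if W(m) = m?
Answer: -7687/245310 ≈ -0.031336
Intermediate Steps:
c(g, z) = z**2 + 269*g*z (c(g, z) = 269*g*z + z**2 = z**2 + 269*g*z)
15374/c(304, 6*(1 + W(-2))) = 15374/(((6*(1 - 2))*(6*(1 - 2) + 269*304))) = 15374/(((6*(-1))*(6*(-1) + 81776))) = 15374/((-6*(-6 + 81776))) = 15374/((-6*81770)) = 15374/(-490620) = 15374*(-1/490620) = -7687/245310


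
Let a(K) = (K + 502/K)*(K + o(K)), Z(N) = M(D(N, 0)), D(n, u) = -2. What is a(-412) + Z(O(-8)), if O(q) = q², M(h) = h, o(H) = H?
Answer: 340490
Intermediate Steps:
Z(N) = -2
a(K) = 2*K*(K + 502/K) (a(K) = (K + 502/K)*(K + K) = (K + 502/K)*(2*K) = 2*K*(K + 502/K))
a(-412) + Z(O(-8)) = (1004 + 2*(-412)²) - 2 = (1004 + 2*169744) - 2 = (1004 + 339488) - 2 = 340492 - 2 = 340490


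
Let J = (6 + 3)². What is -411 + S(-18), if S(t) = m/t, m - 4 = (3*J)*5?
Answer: -8617/18 ≈ -478.72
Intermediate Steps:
J = 81 (J = 9² = 81)
m = 1219 (m = 4 + (3*81)*5 = 4 + 243*5 = 4 + 1215 = 1219)
S(t) = 1219/t
-411 + S(-18) = -411 + 1219/(-18) = -411 + 1219*(-1/18) = -411 - 1219/18 = -8617/18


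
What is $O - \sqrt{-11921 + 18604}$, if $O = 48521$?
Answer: $48521 - \sqrt{6683} \approx 48439.0$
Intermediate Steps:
$O - \sqrt{-11921 + 18604} = 48521 - \sqrt{-11921 + 18604} = 48521 - \sqrt{6683}$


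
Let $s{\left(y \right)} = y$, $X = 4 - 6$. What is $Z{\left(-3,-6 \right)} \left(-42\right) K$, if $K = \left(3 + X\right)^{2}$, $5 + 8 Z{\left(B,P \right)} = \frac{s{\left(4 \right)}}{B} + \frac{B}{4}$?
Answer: $\frac{595}{16} \approx 37.188$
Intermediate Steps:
$X = -2$ ($X = 4 - 6 = -2$)
$Z{\left(B,P \right)} = - \frac{5}{8} + \frac{1}{2 B} + \frac{B}{32}$ ($Z{\left(B,P \right)} = - \frac{5}{8} + \frac{\frac{4}{B} + \frac{B}{4}}{8} = - \frac{5}{8} + \left(\frac{1}{2 B} + \frac{B}{32}\right) = - \frac{5}{8} + \frac{1}{2 B} + \frac{B}{32}$)
$K = 1$ ($K = \left(3 - 2\right)^{2} = 1^{2} = 1$)
$Z{\left(-3,-6 \right)} \left(-42\right) K = \frac{16 - 3 \left(-20 - 3\right)}{32 \left(-3\right)} \left(-42\right) 1 = \frac{1}{32} \left(- \frac{1}{3}\right) \left(16 - -69\right) \left(-42\right) 1 = \frac{1}{32} \left(- \frac{1}{3}\right) \left(16 + 69\right) \left(-42\right) 1 = \frac{1}{32} \left(- \frac{1}{3}\right) 85 \left(-42\right) 1 = \left(- \frac{85}{96}\right) \left(-42\right) 1 = \frac{595}{16} \cdot 1 = \frac{595}{16}$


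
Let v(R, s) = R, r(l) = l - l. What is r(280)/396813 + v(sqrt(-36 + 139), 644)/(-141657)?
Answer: -sqrt(103)/141657 ≈ -7.1644e-5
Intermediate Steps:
r(l) = 0
r(280)/396813 + v(sqrt(-36 + 139), 644)/(-141657) = 0/396813 + sqrt(-36 + 139)/(-141657) = 0*(1/396813) + sqrt(103)*(-1/141657) = 0 - sqrt(103)/141657 = -sqrt(103)/141657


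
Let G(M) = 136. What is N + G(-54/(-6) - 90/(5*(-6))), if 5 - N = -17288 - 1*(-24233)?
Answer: -6804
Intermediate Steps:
N = -6940 (N = 5 - (-17288 - 1*(-24233)) = 5 - (-17288 + 24233) = 5 - 1*6945 = 5 - 6945 = -6940)
N + G(-54/(-6) - 90/(5*(-6))) = -6940 + 136 = -6804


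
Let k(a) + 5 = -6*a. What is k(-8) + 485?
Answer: 528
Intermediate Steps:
k(a) = -5 - 6*a
k(-8) + 485 = (-5 - 6*(-8)) + 485 = (-5 + 48) + 485 = 43 + 485 = 528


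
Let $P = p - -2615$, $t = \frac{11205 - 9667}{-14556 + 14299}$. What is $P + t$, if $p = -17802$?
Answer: $- \frac{3904597}{257} \approx -15193.0$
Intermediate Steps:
$t = - \frac{1538}{257}$ ($t = \frac{1538}{-257} = 1538 \left(- \frac{1}{257}\right) = - \frac{1538}{257} \approx -5.9844$)
$P = -15187$ ($P = -17802 - -2615 = -17802 + 2615 = -15187$)
$P + t = -15187 - \frac{1538}{257} = - \frac{3904597}{257}$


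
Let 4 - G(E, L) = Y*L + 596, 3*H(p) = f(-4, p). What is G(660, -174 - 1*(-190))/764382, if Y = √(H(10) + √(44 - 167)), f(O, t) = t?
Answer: -296/382191 - 8*√(30 + 9*I*√123)/1146573 ≈ -0.00083164 - 4.2506e-5*I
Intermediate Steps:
H(p) = p/3
Y = √(10/3 + I*√123) (Y = √((⅓)*10 + √(44 - 167)) = √(10/3 + √(-123)) = √(10/3 + I*√123) ≈ 2.7307 + 2.0307*I)
G(E, L) = -592 - L*√(30 + 9*I*√123)/3 (G(E, L) = 4 - ((√(30 + 9*I*√123)/3)*L + 596) = 4 - (L*√(30 + 9*I*√123)/3 + 596) = 4 - (596 + L*√(30 + 9*I*√123)/3) = 4 + (-596 - L*√(30 + 9*I*√123)/3) = -592 - L*√(30 + 9*I*√123)/3)
G(660, -174 - 1*(-190))/764382 = (-592 - (-174 - 1*(-190))*√(30 + 9*I*√123)/3)/764382 = (-592 - (-174 + 190)*√(30 + 9*I*√123)/3)*(1/764382) = (-592 - ⅓*16*√(30 + 9*I*√123))*(1/764382) = (-592 - 16*√(30 + 9*I*√123)/3)*(1/764382) = -296/382191 - 8*√(30 + 9*I*√123)/1146573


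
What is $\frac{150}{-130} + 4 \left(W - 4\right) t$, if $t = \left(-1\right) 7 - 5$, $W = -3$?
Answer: $\frac{4353}{13} \approx 334.85$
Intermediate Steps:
$t = -12$ ($t = -7 - 5 = -12$)
$\frac{150}{-130} + 4 \left(W - 4\right) t = \frac{150}{-130} + 4 \left(-3 - 4\right) \left(-12\right) = 150 \left(- \frac{1}{130}\right) + 4 \left(-7\right) \left(-12\right) = - \frac{15}{13} - -336 = - \frac{15}{13} + 336 = \frac{4353}{13}$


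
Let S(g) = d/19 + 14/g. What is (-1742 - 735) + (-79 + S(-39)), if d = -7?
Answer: -1894535/741 ≈ -2556.7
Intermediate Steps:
S(g) = -7/19 + 14/g
(-1742 - 735) + (-79 + S(-39)) = (-1742 - 735) + (-79 + (-7/19 + 14/(-39))) = -2477 + (-79 + (-7/19 + 14*(-1/39))) = -2477 + (-79 + (-7/19 - 14/39)) = -2477 + (-79 - 539/741) = -2477 - 59078/741 = -1894535/741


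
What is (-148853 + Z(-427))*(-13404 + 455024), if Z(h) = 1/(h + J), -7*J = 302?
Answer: -216338699072600/3291 ≈ -6.5736e+10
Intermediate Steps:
J = -302/7 (J = -⅐*302 = -302/7 ≈ -43.143)
Z(h) = 1/(-302/7 + h) (Z(h) = 1/(h - 302/7) = 1/(-302/7 + h))
(-148853 + Z(-427))*(-13404 + 455024) = (-148853 + 7/(-302 + 7*(-427)))*(-13404 + 455024) = (-148853 + 7/(-302 - 2989))*441620 = (-148853 + 7/(-3291))*441620 = (-148853 + 7*(-1/3291))*441620 = (-148853 - 7/3291)*441620 = -489875230/3291*441620 = -216338699072600/3291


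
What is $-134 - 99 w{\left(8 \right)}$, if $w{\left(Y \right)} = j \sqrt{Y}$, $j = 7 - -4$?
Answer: $-134 - 2178 \sqrt{2} \approx -3214.2$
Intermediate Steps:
$j = 11$ ($j = 7 + 4 = 11$)
$w{\left(Y \right)} = 11 \sqrt{Y}$
$-134 - 99 w{\left(8 \right)} = -134 - 99 \cdot 11 \sqrt{8} = -134 - 99 \cdot 11 \cdot 2 \sqrt{2} = -134 - 99 \cdot 22 \sqrt{2} = -134 - 2178 \sqrt{2}$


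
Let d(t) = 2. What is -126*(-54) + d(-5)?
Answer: 6806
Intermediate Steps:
-126*(-54) + d(-5) = -126*(-54) + 2 = 6804 + 2 = 6806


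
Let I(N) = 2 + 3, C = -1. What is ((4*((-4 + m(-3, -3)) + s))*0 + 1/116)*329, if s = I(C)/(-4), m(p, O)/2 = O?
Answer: 329/116 ≈ 2.8362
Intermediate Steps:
m(p, O) = 2*O
I(N) = 5
s = -5/4 (s = 5/(-4) = 5*(-1/4) = -5/4 ≈ -1.2500)
((4*((-4 + m(-3, -3)) + s))*0 + 1/116)*329 = ((4*((-4 + 2*(-3)) - 5/4))*0 + 1/116)*329 = ((4*((-4 - 6) - 5/4))*0 + 1/116)*329 = ((4*(-10 - 5/4))*0 + 1/116)*329 = ((4*(-45/4))*0 + 1/116)*329 = (-45*0 + 1/116)*329 = (0 + 1/116)*329 = (1/116)*329 = 329/116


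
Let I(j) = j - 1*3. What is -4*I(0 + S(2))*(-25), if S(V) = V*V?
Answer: 100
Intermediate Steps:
S(V) = V²
I(j) = -3 + j (I(j) = j - 3 = -3 + j)
-4*I(0 + S(2))*(-25) = -4*(-3 + (0 + 2²))*(-25) = -4*(-3 + (0 + 4))*(-25) = -4*(-3 + 4)*(-25) = -4*1*(-25) = -4*(-25) = 100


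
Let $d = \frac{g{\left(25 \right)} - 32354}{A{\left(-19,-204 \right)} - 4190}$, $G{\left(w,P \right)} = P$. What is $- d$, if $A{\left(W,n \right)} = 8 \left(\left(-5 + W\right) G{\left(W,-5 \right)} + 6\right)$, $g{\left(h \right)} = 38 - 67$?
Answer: $- \frac{32383}{3182} \approx -10.177$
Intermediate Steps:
$g{\left(h \right)} = -29$ ($g{\left(h \right)} = 38 - 67 = -29$)
$A{\left(W,n \right)} = 248 - 40 W$ ($A{\left(W,n \right)} = 8 \left(\left(-5 + W\right) \left(-5\right) + 6\right) = 8 \left(\left(25 - 5 W\right) + 6\right) = 8 \left(31 - 5 W\right) = 248 - 40 W$)
$d = \frac{32383}{3182}$ ($d = \frac{-29 - 32354}{\left(248 - -760\right) - 4190} = - \frac{32383}{\left(248 + 760\right) + \left(-11265 + 7075\right)} = - \frac{32383}{1008 - 4190} = - \frac{32383}{-3182} = \left(-32383\right) \left(- \frac{1}{3182}\right) = \frac{32383}{3182} \approx 10.177$)
$- d = \left(-1\right) \frac{32383}{3182} = - \frac{32383}{3182}$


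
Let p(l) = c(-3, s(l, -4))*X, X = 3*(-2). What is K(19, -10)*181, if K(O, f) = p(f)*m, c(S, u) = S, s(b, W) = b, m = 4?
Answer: 13032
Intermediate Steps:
X = -6
p(l) = 18 (p(l) = -3*(-6) = 18)
K(O, f) = 72 (K(O, f) = 18*4 = 72)
K(19, -10)*181 = 72*181 = 13032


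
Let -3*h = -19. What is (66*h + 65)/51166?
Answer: 483/51166 ≈ 0.0094399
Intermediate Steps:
h = 19/3 (h = -⅓*(-19) = 19/3 ≈ 6.3333)
(66*h + 65)/51166 = (66*(19/3) + 65)/51166 = (418 + 65)*(1/51166) = 483*(1/51166) = 483/51166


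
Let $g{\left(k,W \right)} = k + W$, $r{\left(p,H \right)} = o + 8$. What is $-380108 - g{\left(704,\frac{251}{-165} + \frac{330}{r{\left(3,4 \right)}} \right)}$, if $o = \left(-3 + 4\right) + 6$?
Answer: $- \frac{62837359}{165} \approx -3.8083 \cdot 10^{5}$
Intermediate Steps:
$o = 7$ ($o = 1 + 6 = 7$)
$r{\left(p,H \right)} = 15$ ($r{\left(p,H \right)} = 7 + 8 = 15$)
$g{\left(k,W \right)} = W + k$
$-380108 - g{\left(704,\frac{251}{-165} + \frac{330}{r{\left(3,4 \right)}} \right)} = -380108 - \left(\left(\frac{251}{-165} + \frac{330}{15}\right) + 704\right) = -380108 - \left(\left(251 \left(- \frac{1}{165}\right) + 330 \cdot \frac{1}{15}\right) + 704\right) = -380108 - \left(\left(- \frac{251}{165} + 22\right) + 704\right) = -380108 - \left(\frac{3379}{165} + 704\right) = -380108 - \frac{119539}{165} = - \frac{62837359}{165}$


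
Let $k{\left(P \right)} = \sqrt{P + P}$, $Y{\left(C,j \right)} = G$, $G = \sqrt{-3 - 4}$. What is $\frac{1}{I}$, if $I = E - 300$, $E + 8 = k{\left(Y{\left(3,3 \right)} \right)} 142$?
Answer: $\frac{1}{2 \left(-154 + 71 \sqrt{2} \sqrt[4]{7} \sqrt{i}\right)} \approx -0.0012993 - 0.0038962 i$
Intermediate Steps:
$G = i \sqrt{7}$ ($G = \sqrt{-7} = i \sqrt{7} \approx 2.6458 i$)
$Y{\left(C,j \right)} = i \sqrt{7}$
$k{\left(P \right)} = \sqrt{2} \sqrt{P}$ ($k{\left(P \right)} = \sqrt{2 P} = \sqrt{2} \sqrt{P}$)
$E = -8 + 142 \sqrt{2} \sqrt[4]{7} \sqrt{i}$ ($E = -8 + \sqrt{2} \sqrt{i \sqrt{7}} \cdot 142 = -8 + \sqrt{2} \sqrt[4]{7} \sqrt{i} 142 = -8 + 142 \sqrt{2} \sqrt[4]{7} \sqrt{i} \approx 222.97 + 230.97 i$)
$I = -308 + 142 \sqrt[4]{7} \left(1 + i\right)$ ($I = \left(-8 + 142 \sqrt[4]{7} \left(1 + i\right)\right) - 300 = -308 + 142 \sqrt[4]{7} \left(1 + i\right) \approx -77.026 + 230.97 i$)
$\frac{1}{I} = \frac{1}{-308 + 142 \sqrt[4]{7} \left(1 + i\right)}$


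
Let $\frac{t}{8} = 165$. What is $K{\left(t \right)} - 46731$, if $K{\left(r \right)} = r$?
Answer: $-45411$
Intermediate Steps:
$t = 1320$ ($t = 8 \cdot 165 = 1320$)
$K{\left(t \right)} - 46731 = 1320 - 46731 = -45411$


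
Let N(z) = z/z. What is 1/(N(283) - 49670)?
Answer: -1/49669 ≈ -2.0133e-5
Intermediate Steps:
N(z) = 1
1/(N(283) - 49670) = 1/(1 - 49670) = 1/(-49669) = -1/49669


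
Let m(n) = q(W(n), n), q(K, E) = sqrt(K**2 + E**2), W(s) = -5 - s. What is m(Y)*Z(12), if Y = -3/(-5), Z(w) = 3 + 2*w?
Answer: 27*sqrt(793)/5 ≈ 152.07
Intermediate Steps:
Y = 3/5 (Y = -3*(-1/5) = 3/5 ≈ 0.60000)
q(K, E) = sqrt(E**2 + K**2)
m(n) = sqrt(n**2 + (-5 - n)**2)
m(Y)*Z(12) = sqrt((3/5)**2 + (5 + 3/5)**2)*(3 + 2*12) = sqrt(9/25 + (28/5)**2)*(3 + 24) = sqrt(9/25 + 784/25)*27 = sqrt(793/25)*27 = (sqrt(793)/5)*27 = 27*sqrt(793)/5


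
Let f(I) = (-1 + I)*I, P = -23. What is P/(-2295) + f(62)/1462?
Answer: 256274/98685 ≈ 2.5969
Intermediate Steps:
f(I) = I*(-1 + I)
P/(-2295) + f(62)/1462 = -23/(-2295) + (62*(-1 + 62))/1462 = -23*(-1/2295) + (62*61)*(1/1462) = 23/2295 + 3782*(1/1462) = 23/2295 + 1891/731 = 256274/98685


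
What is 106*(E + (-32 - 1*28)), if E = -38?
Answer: -10388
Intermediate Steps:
106*(E + (-32 - 1*28)) = 106*(-38 + (-32 - 1*28)) = 106*(-38 + (-32 - 28)) = 106*(-38 - 60) = 106*(-98) = -10388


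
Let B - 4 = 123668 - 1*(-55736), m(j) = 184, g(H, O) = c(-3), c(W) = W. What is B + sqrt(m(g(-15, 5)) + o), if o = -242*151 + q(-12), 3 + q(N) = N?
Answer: 179408 + I*sqrt(36373) ≈ 1.7941e+5 + 190.72*I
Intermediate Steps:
q(N) = -3 + N
g(H, O) = -3
o = -36557 (o = -242*151 + (-3 - 12) = -36542 - 15 = -36557)
B = 179408 (B = 4 + (123668 - 1*(-55736)) = 4 + (123668 + 55736) = 4 + 179404 = 179408)
B + sqrt(m(g(-15, 5)) + o) = 179408 + sqrt(184 - 36557) = 179408 + sqrt(-36373) = 179408 + I*sqrt(36373)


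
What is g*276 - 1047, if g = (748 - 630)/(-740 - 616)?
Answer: -121025/113 ≈ -1071.0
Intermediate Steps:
g = -59/678 (g = 118/(-1356) = 118*(-1/1356) = -59/678 ≈ -0.087021)
g*276 - 1047 = -59/678*276 - 1047 = -2714/113 - 1047 = -121025/113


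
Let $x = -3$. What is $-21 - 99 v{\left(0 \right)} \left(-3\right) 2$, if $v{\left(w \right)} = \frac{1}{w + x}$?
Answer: $-219$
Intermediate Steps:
$v{\left(w \right)} = \frac{1}{-3 + w}$ ($v{\left(w \right)} = \frac{1}{w - 3} = \frac{1}{-3 + w}$)
$-21 - 99 v{\left(0 \right)} \left(-3\right) 2 = -21 - 99 \frac{1}{-3 + 0} \left(-3\right) 2 = -21 - 99 \frac{1}{-3} \left(-3\right) 2 = -21 - 99 \left(- \frac{1}{3}\right) \left(-3\right) 2 = -21 - 99 \cdot 1 \cdot 2 = -21 - 198 = -219$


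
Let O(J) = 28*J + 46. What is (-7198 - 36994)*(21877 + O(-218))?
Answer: -699073248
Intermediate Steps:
O(J) = 46 + 28*J
(-7198 - 36994)*(21877 + O(-218)) = (-7198 - 36994)*(21877 + (46 + 28*(-218))) = -44192*(21877 + (46 - 6104)) = -44192*(21877 - 6058) = -44192*15819 = -699073248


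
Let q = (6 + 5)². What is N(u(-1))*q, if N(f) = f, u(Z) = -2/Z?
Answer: 242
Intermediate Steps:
q = 121 (q = 11² = 121)
N(u(-1))*q = -2/(-1)*121 = -2*(-1)*121 = 2*121 = 242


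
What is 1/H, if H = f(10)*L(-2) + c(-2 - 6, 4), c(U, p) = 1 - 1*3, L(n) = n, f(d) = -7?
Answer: 1/12 ≈ 0.083333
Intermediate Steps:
c(U, p) = -2 (c(U, p) = 1 - 3 = -2)
H = 12 (H = -7*(-2) - 2 = 14 - 2 = 12)
1/H = 1/12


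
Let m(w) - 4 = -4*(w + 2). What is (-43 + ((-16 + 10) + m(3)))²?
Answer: 4225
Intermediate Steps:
m(w) = -4 - 4*w (m(w) = 4 - 4*(w + 2) = 4 - 4*(2 + w) = 4 + (-8 - 4*w) = -4 - 4*w)
(-43 + ((-16 + 10) + m(3)))² = (-43 + ((-16 + 10) + (-4 - 4*3)))² = (-43 + (-6 + (-4 - 12)))² = (-43 + (-6 - 16))² = (-43 - 22)² = (-65)² = 4225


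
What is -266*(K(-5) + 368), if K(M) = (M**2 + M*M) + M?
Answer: -109858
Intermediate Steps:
K(M) = M + 2*M**2 (K(M) = (M**2 + M**2) + M = 2*M**2 + M = M + 2*M**2)
-266*(K(-5) + 368) = -266*(-5*(1 + 2*(-5)) + 368) = -266*(-5*(1 - 10) + 368) = -266*(-5*(-9) + 368) = -266*(45 + 368) = -266*413 = -109858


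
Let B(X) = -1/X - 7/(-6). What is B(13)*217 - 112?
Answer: 9709/78 ≈ 124.47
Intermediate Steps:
B(X) = 7/6 - 1/X (B(X) = -1/X - 7*(-1/6) = -1/X + 7/6 = 7/6 - 1/X)
B(13)*217 - 112 = (7/6 - 1/13)*217 - 112 = (85/78)*217 - 112 = 18445/78 - 112 = 9709/78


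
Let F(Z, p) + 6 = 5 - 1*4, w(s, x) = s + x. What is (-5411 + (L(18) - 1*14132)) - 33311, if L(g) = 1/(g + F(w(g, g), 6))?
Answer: -687101/13 ≈ -52854.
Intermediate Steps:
F(Z, p) = -5 (F(Z, p) = -6 + (5 - 1*4) = -6 + (5 - 4) = -6 + 1 = -5)
L(g) = 1/(-5 + g) (L(g) = 1/(g - 5) = 1/(-5 + g))
(-5411 + (L(18) - 1*14132)) - 33311 = (-5411 + (1/(-5 + 18) - 1*14132)) - 33311 = (-5411 + (1/13 - 14132)) - 33311 = (-5411 - 183715/13) - 33311 = -254058/13 - 33311 = -687101/13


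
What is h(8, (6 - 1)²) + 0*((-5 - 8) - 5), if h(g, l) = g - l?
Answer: -17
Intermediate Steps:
h(8, (6 - 1)²) + 0*((-5 - 8) - 5) = (8 - (6 - 1)²) + 0*((-5 - 8) - 5) = (8 - 1*5²) + 0*(-13 - 5) = (8 - 1*25) + 0*(-18) = (8 - 25) + 0 = -17 + 0 = -17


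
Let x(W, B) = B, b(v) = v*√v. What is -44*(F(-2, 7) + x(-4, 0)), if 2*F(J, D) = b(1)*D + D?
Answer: -308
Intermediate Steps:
b(v) = v^(3/2)
F(J, D) = D (F(J, D) = (1^(3/2)*D + D)/2 = (1*D + D)/2 = (D + D)/2 = (2*D)/2 = D)
-44*(F(-2, 7) + x(-4, 0)) = -44*(7 + 0) = -44*7 = -308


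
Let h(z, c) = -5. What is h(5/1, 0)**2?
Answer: 25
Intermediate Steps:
h(5/1, 0)**2 = (-5)**2 = 25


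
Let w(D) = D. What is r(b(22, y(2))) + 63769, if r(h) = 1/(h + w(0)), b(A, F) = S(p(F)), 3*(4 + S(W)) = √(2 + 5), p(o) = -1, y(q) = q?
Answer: 8736317/137 - 3*√7/137 ≈ 63769.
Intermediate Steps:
S(W) = -4 + √7/3 (S(W) = -4 + √(2 + 5)/3 = -4 + √7/3)
b(A, F) = -4 + √7/3
r(h) = 1/h (r(h) = 1/(h + 0) = 1/h)
r(b(22, y(2))) + 63769 = 1/(-4 + √7/3) + 63769 = 63769 + 1/(-4 + √7/3)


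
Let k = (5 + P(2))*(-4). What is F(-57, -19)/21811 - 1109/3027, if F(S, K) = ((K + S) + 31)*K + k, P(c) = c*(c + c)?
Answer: -21757718/66021897 ≈ -0.32955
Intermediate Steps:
P(c) = 2*c² (P(c) = c*(2*c) = 2*c²)
k = -52 (k = (5 + 2*2²)*(-4) = (5 + 2*4)*(-4) = (5 + 8)*(-4) = 13*(-4) = -52)
F(S, K) = -52 + K*(31 + K + S) (F(S, K) = ((K + S) + 31)*K - 52 = (31 + K + S)*K - 52 = K*(31 + K + S) - 52 = -52 + K*(31 + K + S))
F(-57, -19)/21811 - 1109/3027 = (-52 + (-19)² + 31*(-19) - 19*(-57))/21811 - 1109/3027 = (-52 + 361 - 589 + 1083)*(1/21811) - 1109*1/3027 = 803*(1/21811) - 1109/3027 = 803/21811 - 1109/3027 = -21757718/66021897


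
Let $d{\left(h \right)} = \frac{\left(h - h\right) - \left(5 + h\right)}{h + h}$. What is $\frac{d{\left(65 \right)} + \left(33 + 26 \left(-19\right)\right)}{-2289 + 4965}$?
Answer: $- \frac{500}{2899} \approx -0.17247$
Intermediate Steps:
$d{\left(h \right)} = \frac{-5 - h}{2 h}$ ($d{\left(h \right)} = \frac{0 - \left(5 + h\right)}{2 h} = \left(-5 - h\right) \frac{1}{2 h} = \frac{-5 - h}{2 h}$)
$\frac{d{\left(65 \right)} + \left(33 + 26 \left(-19\right)\right)}{-2289 + 4965} = \frac{\frac{-5 - 65}{2 \cdot 65} + \left(33 + 26 \left(-19\right)\right)}{-2289 + 4965} = \frac{\frac{1}{2} \cdot \frac{1}{65} \left(-5 - 65\right) + \left(33 - 494\right)}{2676} = \left(\frac{1}{2} \cdot \frac{1}{65} \left(-70\right) - 461\right) \frac{1}{2676} = \left(- \frac{7}{13} - 461\right) \frac{1}{2676} = \left(- \frac{6000}{13}\right) \frac{1}{2676} = - \frac{500}{2899}$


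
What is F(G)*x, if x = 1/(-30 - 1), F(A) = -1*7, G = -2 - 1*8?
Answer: 7/31 ≈ 0.22581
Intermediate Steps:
G = -10 (G = -2 - 8 = -10)
F(A) = -7
x = -1/31 (x = 1/(-31) = -1/31 ≈ -0.032258)
F(G)*x = -7*(-1/31) = 7/31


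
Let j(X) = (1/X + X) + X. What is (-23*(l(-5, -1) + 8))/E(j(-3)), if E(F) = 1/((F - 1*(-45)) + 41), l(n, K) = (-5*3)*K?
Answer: -126431/3 ≈ -42144.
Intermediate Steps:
l(n, K) = -15*K
j(X) = 1/X + 2*X (j(X) = (1/X + X) + X = (X + 1/X) + X = 1/X + 2*X)
E(F) = 1/(86 + F) (E(F) = 1/((F + 45) + 41) = 1/((45 + F) + 41) = 1/(86 + F))
(-23*(l(-5, -1) + 8))/E(j(-3)) = (-23*(-15*(-1) + 8))/(1/(86 + (1/(-3) + 2*(-3)))) = (-23*(15 + 8))/(1/(86 + (-⅓ - 6))) = (-23*23)/(1/(86 - 19/3)) = -529/(1/(239/3)) = -529/3/239 = -529*239/3 = -126431/3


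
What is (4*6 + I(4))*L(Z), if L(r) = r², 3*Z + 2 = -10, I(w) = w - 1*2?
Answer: 416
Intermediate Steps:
I(w) = -2 + w (I(w) = w - 2 = -2 + w)
Z = -4 (Z = -⅔ + (⅓)*(-10) = -⅔ - 10/3 = -4)
(4*6 + I(4))*L(Z) = (4*6 + (-2 + 4))*(-4)² = (24 + 2)*16 = 26*16 = 416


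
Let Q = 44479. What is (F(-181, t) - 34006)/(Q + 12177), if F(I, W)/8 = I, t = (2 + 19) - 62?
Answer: -17727/28328 ≈ -0.62578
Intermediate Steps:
t = -41 (t = 21 - 62 = -41)
F(I, W) = 8*I
(F(-181, t) - 34006)/(Q + 12177) = (8*(-181) - 34006)/(44479 + 12177) = (-1448 - 34006)/56656 = -35454*1/56656 = -17727/28328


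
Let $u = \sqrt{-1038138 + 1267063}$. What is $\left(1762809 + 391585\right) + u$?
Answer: $2154394 + 5 \sqrt{9157} \approx 2.1549 \cdot 10^{6}$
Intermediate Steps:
$u = 5 \sqrt{9157}$ ($u = \sqrt{228925} = 5 \sqrt{9157} \approx 478.46$)
$\left(1762809 + 391585\right) + u = \left(1762809 + 391585\right) + 5 \sqrt{9157} = 2154394 + 5 \sqrt{9157}$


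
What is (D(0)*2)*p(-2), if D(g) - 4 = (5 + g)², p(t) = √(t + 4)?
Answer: 58*√2 ≈ 82.024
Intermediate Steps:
p(t) = √(4 + t)
D(g) = 4 + (5 + g)²
(D(0)*2)*p(-2) = ((4 + (5 + 0)²)*2)*√(4 - 2) = ((4 + 5²)*2)*√2 = ((4 + 25)*2)*√2 = (29*2)*√2 = 58*√2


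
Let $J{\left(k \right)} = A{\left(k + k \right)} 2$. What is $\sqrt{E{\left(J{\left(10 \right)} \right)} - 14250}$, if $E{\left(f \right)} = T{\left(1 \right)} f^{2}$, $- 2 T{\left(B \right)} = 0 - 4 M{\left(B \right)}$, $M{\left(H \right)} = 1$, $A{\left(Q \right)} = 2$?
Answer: $i \sqrt{14218} \approx 119.24 i$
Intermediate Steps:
$J{\left(k \right)} = 4$ ($J{\left(k \right)} = 2 \cdot 2 = 4$)
$T{\left(B \right)} = 2$ ($T{\left(B \right)} = - \frac{0 - 4}{2} = \left(- \frac{1}{2}\right) \left(-4\right) = 2$)
$E{\left(f \right)} = 2 f^{2}$
$\sqrt{E{\left(J{\left(10 \right)} \right)} - 14250} = \sqrt{2 \cdot 4^{2} - 14250} = \sqrt{2 \cdot 16 - 14250} = \sqrt{32 - 14250} = \sqrt{-14218} = i \sqrt{14218}$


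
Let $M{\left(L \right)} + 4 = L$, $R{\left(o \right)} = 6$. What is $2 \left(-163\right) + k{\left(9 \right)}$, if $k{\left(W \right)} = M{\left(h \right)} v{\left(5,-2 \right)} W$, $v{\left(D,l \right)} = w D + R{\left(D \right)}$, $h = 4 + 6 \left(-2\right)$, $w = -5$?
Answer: $1726$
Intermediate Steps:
$h = -8$ ($h = 4 - 12 = -8$)
$v{\left(D,l \right)} = 6 - 5 D$ ($v{\left(D,l \right)} = - 5 D + 6 = 6 - 5 D$)
$M{\left(L \right)} = -4 + L$
$k{\left(W \right)} = 228 W$ ($k{\left(W \right)} = \left(-4 - 8\right) \left(6 - 25\right) W = - 12 \left(6 - 25\right) W = \left(-12\right) \left(-19\right) W = 228 W$)
$2 \left(-163\right) + k{\left(9 \right)} = 2 \left(-163\right) + 228 \cdot 9 = -326 + 2052 = 1726$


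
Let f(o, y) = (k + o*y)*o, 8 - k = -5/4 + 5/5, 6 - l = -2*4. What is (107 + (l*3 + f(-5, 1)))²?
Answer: 281961/16 ≈ 17623.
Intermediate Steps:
l = 14 (l = 6 - (-2)*4 = 6 - 1*(-8) = 6 + 8 = 14)
k = 33/4 (k = 8 - (-5/4 + 5/5) = 8 - (-5*¼ + 5*(⅕)) = 8 - (-5/4 + 1) = 8 - 1*(-¼) = 8 + ¼ = 33/4 ≈ 8.2500)
f(o, y) = o*(33/4 + o*y) (f(o, y) = (33/4 + o*y)*o = o*(33/4 + o*y))
(107 + (l*3 + f(-5, 1)))² = (107 + (14*3 + (¼)*(-5)*(33 + 4*(-5)*1)))² = (107 + (42 + (¼)*(-5)*(33 - 20)))² = (107 + (42 + (¼)*(-5)*13))² = (107 + (42 - 65/4))² = (107 + 103/4)² = (531/4)² = 281961/16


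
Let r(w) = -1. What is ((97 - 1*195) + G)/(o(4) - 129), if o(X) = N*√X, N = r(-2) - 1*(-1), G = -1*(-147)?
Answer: -49/129 ≈ -0.37985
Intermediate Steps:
G = 147
N = 0 (N = -1 - 1*(-1) = -1 + 1 = 0)
o(X) = 0 (o(X) = 0*√X = 0)
((97 - 1*195) + G)/(o(4) - 129) = ((97 - 1*195) + 147)/(0 - 129) = ((97 - 195) + 147)/(-129) = (-98 + 147)*(-1/129) = 49*(-1/129) = -49/129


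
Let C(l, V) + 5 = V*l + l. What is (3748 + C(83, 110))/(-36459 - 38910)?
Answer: -12956/75369 ≈ -0.17190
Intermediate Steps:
C(l, V) = -5 + l + V*l (C(l, V) = -5 + (V*l + l) = -5 + (l + V*l) = -5 + l + V*l)
(3748 + C(83, 110))/(-36459 - 38910) = (3748 + (-5 + 83 + 110*83))/(-36459 - 38910) = (3748 + (-5 + 83 + 9130))/(-75369) = (3748 + 9208)*(-1/75369) = 12956*(-1/75369) = -12956/75369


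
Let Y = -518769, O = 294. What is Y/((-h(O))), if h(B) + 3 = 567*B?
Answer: 172923/55565 ≈ 3.1121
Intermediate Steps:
h(B) = -3 + 567*B
Y/((-h(O))) = -518769*(-1/(-3 + 567*294)) = -518769*(-1/(-3 + 166698)) = -518769/((-1*166695)) = -518769/(-166695) = -518769*(-1/166695) = 172923/55565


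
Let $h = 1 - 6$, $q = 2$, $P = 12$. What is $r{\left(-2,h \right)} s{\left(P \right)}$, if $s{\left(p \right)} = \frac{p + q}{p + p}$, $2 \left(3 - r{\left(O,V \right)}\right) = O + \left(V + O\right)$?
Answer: $\frac{35}{8} \approx 4.375$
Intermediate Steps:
$h = -5$ ($h = 1 - 6 = -5$)
$r{\left(O,V \right)} = 3 - O - \frac{V}{2}$ ($r{\left(O,V \right)} = 3 - \frac{O + \left(V + O\right)}{2} = 3 - \frac{O + \left(O + V\right)}{2} = 3 - \frac{V + 2 O}{2} = 3 - \left(O + \frac{V}{2}\right) = 3 - O - \frac{V}{2}$)
$s{\left(p \right)} = \frac{2 + p}{2 p}$ ($s{\left(p \right)} = \frac{p + 2}{p + p} = \frac{2 + p}{2 p}$)
$r{\left(-2,h \right)} s{\left(P \right)} = \left(3 - -2 - - \frac{5}{2}\right) \frac{2 + 12}{2 \cdot 12} = \left(3 + 2 + \frac{5}{2}\right) \frac{1}{2} \cdot \frac{1}{12} \cdot 14 = \frac{15}{2} \cdot \frac{7}{12} = \frac{35}{8}$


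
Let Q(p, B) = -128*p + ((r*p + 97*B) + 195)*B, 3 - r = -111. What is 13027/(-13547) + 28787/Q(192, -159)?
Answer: -14504940421/14678391252 ≈ -0.98818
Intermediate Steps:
r = 114 (r = 3 - 1*(-111) = 3 + 111 = 114)
Q(p, B) = -128*p + B*(195 + 97*B + 114*p) (Q(p, B) = -128*p + ((114*p + 97*B) + 195)*B = -128*p + ((97*B + 114*p) + 195)*B = -128*p + (195 + 97*B + 114*p)*B = -128*p + B*(195 + 97*B + 114*p))
13027/(-13547) + 28787/Q(192, -159) = 13027/(-13547) + 28787/(-128*192 + 97*(-159)² + 195*(-159) + 114*(-159)*192) = 13027*(-1/13547) + 28787/(-24576 + 97*25281 - 31005 - 3480192) = -13027/13547 + 28787/(-24576 + 2452257 - 31005 - 3480192) = -13027/13547 + 28787/(-1083516) = -13027/13547 + 28787*(-1/1083516) = -13027/13547 - 28787/1083516 = -14504940421/14678391252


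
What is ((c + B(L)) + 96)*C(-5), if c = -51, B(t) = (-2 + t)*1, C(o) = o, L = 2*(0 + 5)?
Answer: -265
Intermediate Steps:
L = 10 (L = 2*5 = 10)
B(t) = -2 + t
((c + B(L)) + 96)*C(-5) = ((-51 + (-2 + 10)) + 96)*(-5) = ((-51 + 8) + 96)*(-5) = (-43 + 96)*(-5) = 53*(-5) = -265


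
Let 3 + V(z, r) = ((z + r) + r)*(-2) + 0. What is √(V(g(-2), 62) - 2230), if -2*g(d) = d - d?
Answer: I*√2481 ≈ 49.81*I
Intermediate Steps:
g(d) = 0 (g(d) = -(d - d)/2 = -½*0 = 0)
V(z, r) = -3 - 4*r - 2*z (V(z, r) = -3 + (((z + r) + r)*(-2) + 0) = -3 + (((r + z) + r)*(-2) + 0) = -3 + ((z + 2*r)*(-2) + 0) = -3 + ((-4*r - 2*z) + 0) = -3 + (-4*r - 2*z) = -3 - 4*r - 2*z)
√(V(g(-2), 62) - 2230) = √((-3 - 4*62 - 2*0) - 2230) = √((-3 - 248 + 0) - 2230) = √(-251 - 2230) = √(-2481) = I*√2481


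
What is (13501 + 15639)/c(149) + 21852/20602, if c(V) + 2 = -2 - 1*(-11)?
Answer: 300247622/72107 ≈ 4163.9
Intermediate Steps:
c(V) = 7 (c(V) = -2 + (-2 - 1*(-11)) = -2 + (-2 + 11) = -2 + 9 = 7)
(13501 + 15639)/c(149) + 21852/20602 = (13501 + 15639)/7 + 21852/20602 = 29140*(⅐) + 21852*(1/20602) = 29140/7 + 10926/10301 = 300247622/72107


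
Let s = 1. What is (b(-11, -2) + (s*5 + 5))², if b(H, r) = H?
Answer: 1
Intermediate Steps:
(b(-11, -2) + (s*5 + 5))² = (-11 + (1*5 + 5))² = (-11 + (5 + 5))² = (-11 + 10)² = (-1)² = 1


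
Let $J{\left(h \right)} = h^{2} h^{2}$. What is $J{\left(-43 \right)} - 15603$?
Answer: $3403198$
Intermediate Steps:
$J{\left(h \right)} = h^{4}$
$J{\left(-43 \right)} - 15603 = \left(-43\right)^{4} - 15603 = 3418801 - 15603 = 3403198$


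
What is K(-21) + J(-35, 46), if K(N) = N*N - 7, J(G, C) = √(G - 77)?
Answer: 434 + 4*I*√7 ≈ 434.0 + 10.583*I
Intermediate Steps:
J(G, C) = √(-77 + G)
K(N) = -7 + N² (K(N) = N² - 7 = -7 + N²)
K(-21) + J(-35, 46) = (-7 + (-21)²) + √(-77 - 35) = (-7 + 441) + √(-112) = 434 + 4*I*√7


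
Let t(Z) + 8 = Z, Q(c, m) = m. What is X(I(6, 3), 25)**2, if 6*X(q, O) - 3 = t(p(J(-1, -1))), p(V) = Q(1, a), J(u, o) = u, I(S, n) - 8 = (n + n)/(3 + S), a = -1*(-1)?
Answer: 4/9 ≈ 0.44444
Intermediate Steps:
a = 1
I(S, n) = 8 + 2*n/(3 + S) (I(S, n) = 8 + (n + n)/(3 + S) = 8 + (2*n)/(3 + S) = 8 + 2*n/(3 + S))
p(V) = 1
t(Z) = -8 + Z
X(q, O) = -2/3 (X(q, O) = 1/2 + (-8 + 1)/6 = 1/2 + (1/6)*(-7) = 1/2 - 7/6 = -2/3)
X(I(6, 3), 25)**2 = (-2/3)**2 = 4/9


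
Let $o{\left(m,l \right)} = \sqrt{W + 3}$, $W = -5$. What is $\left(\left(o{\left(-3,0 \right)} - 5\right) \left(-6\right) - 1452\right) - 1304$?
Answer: $-2726 - 6 i \sqrt{2} \approx -2726.0 - 8.4853 i$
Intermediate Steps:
$o{\left(m,l \right)} = i \sqrt{2}$ ($o{\left(m,l \right)} = \sqrt{-5 + 3} = \sqrt{-2} = i \sqrt{2}$)
$\left(\left(o{\left(-3,0 \right)} - 5\right) \left(-6\right) - 1452\right) - 1304 = \left(\left(i \sqrt{2} - 5\right) \left(-6\right) - 1452\right) - 1304 = \left(\left(-5 + i \sqrt{2}\right) \left(-6\right) - 1452\right) - 1304 = \left(\left(30 - 6 i \sqrt{2}\right) - 1452\right) - 1304 = \left(-1422 - 6 i \sqrt{2}\right) - 1304 = -2726 - 6 i \sqrt{2}$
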